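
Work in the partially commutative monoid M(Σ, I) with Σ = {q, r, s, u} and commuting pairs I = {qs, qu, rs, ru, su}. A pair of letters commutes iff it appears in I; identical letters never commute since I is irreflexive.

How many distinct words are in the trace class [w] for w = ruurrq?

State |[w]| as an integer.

0(r) covers ∅
1(u) covers ∅
2(u) covers 1:u
3(r) covers 0:r
4(r) covers 3:r
5(q) covers 4:r
floor of heap: 0:r, 1:u
completions by unplaced set U, small U first (add the entries for U minus each lowest piece of U):
  |U|=1: {2}:1  {5}:1
  |U|=2: {1,2}:1  {2,5}:2  {4,5}:1
  |U|=3: {1,2,5}:3  {2,4,5}:3  {3,4,5}:1
  |U|=4: {0,3,4,5}:1  {1,2,4,5}:6  {2,3,4,5}:4
  start at 0(r): 10
  start at 1(u): 5
sum over floor = 15

15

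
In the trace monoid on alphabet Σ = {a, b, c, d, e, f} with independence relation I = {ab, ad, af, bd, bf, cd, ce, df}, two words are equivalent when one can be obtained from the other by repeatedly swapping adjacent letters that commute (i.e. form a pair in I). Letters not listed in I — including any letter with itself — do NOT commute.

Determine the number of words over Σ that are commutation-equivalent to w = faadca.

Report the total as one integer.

drop 0:f onto floor
drop 1:a onto floor
drop 2:a onto {1:a}
drop 3:d onto floor
drop 4:c onto {0:f, 2:a}
drop 5:a onto {4:c}
ground layer = {0:f, 1:a, 3:d}
drop-orders for the pieces not yet dropped (sum over which currently-grounded one goes next):
  1 to go: {3} 1  {5} 1
  2 to go: {3,5} 2  {4,5} 1
  3 to go: {0,4,5} 1  {2,4,5} 1  {3,4,5} 3
  4 to go: {0,2,4,5} 2  {0,3,4,5} 4  {1,2,4,5} 1  {2,3,4,5} 4
  if 0:f drops first: 5 orders
  if 1:a drops first: 10 orders
  if 3:d drops first: 3 orders
heap linearizations: 18

18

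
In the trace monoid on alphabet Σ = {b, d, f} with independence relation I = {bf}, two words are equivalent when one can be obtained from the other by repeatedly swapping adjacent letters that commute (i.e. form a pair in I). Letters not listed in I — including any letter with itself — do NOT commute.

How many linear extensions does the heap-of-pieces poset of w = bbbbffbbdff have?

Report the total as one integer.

piece 0:b — minimal
piece 1:b rests on {0:b}
piece 2:b rests on {1:b}
piece 3:b rests on {2:b}
piece 4:f — minimal
piece 5:f rests on {4:f}
piece 6:b rests on {3:b}
piece 7:b rests on {6:b}
piece 8:d rests on {5:f, 7:b}
piece 9:f rests on {8:d}
piece 10:f rests on {9:f}
minimal pieces: {0:b, 4:f}
ways to finish when only these pieces remain (= sum over removing one remaining piece with nothing left below it):
  1 left: {10}→1
  2 left: {9,10}→1
  3 left: {8,9,10}→1
  4 left: {5,8,9,10}→1  {7,8,9,10}→1
  5 left: {4,5,8,9,10}→1  {5,7,8,9,10}→2  {6,7,8,9,10}→1
  6 left: {3,6,7,8,9,10}→1  {4,5,7,8,9,10}→3  {5,6,7,8,9,10}→3
  7 left: {2,3,6,7,8,9,10}→1  {3,5,6,7,8,9,10}→4  {4,5,6,7,8,9,10}→6
  8 left: {1,2,3,6,7,8,9,10}→1  {2,3,5,6,7,8,9,10}→5  {3,4,5,6,7,8,9,10}→10
  9 left: {0,1,2,3,6,7,8,9,10}→1  {1,2,3,5,6,7,8,9,10}→6  {2,3,4,5,6,7,8,9,10}→15
  placing 0:b first → 21 extensions
  placing 4:f first → 7 extensions
total linear extensions = 28

28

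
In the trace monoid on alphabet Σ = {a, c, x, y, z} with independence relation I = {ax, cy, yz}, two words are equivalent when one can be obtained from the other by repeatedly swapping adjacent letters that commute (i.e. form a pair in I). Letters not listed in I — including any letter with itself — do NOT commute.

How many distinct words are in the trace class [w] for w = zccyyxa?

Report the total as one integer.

0(z) covers ∅
1(c) covers 0:z
2(c) covers 1:c
3(y) covers ∅
4(y) covers 3:y
5(x) covers 2:c, 4:y
6(a) covers 2:c, 4:y
floor of heap: 0:z, 3:y
completions by unplaced set U, small U first (add the entries for U minus each lowest piece of U):
  |U|=1: {5}:1  {6}:1
  |U|=2: {5,6}:2
  |U|=3: {2,5,6}:2  {4,5,6}:2
  |U|=4: {1,2,5,6}:2  {2,4,5,6}:4  {3,4,5,6}:2
  |U|=5: {0,1,2,5,6}:2  {1,2,4,5,6}:6  {2,3,4,5,6}:6
  start at 0(z): 12
  start at 3(y): 8
sum over floor = 20

20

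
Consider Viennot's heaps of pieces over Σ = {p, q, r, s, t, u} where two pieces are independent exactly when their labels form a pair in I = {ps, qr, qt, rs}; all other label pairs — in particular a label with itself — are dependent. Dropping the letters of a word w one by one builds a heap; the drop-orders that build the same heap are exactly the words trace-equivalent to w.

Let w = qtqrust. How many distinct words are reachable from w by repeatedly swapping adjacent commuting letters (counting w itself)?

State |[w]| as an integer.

#0=q has no predecessor
#1=t has no predecessor
#2=q depends on [0:q]
#3=r depends on [1:t]
#4=u depends on [2:q, 3:r]
#5=s depends on [4:u]
#6=t depends on [5:s]
sources: [0:q, 1:t]
N(rest) = Σ N(rest − s) over sources s of rest; N(one piece) = 1:
  size 1 → [6]=1
  size 2 → [5,6]=1
  size 3 → [4,5,6]=1
  size 4 → [2,4,5,6]=1  [3,4,5,6]=1
  size 5 → [0,2,4,5,6]=1  [1,3,4,5,6]=1  [2,3,4,5,6]=2
  first=0(q) contributes 3
  first=1(t) contributes 3
|[w]| = 6

6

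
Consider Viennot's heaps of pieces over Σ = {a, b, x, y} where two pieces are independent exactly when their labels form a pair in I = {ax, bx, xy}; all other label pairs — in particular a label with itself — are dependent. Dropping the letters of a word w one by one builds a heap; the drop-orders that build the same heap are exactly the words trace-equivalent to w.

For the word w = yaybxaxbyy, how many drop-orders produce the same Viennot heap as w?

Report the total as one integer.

45

#0=y has no predecessor
#1=a depends on [0:y]
#2=y depends on [1:a]
#3=b depends on [2:y]
#4=x has no predecessor
#5=a depends on [3:b]
#6=x depends on [4:x]
#7=b depends on [5:a]
#8=y depends on [7:b]
#9=y depends on [8:y]
sources: [0:y, 4:x]
N(rest) = Σ N(rest − s) over sources s of rest; N(one piece) = 1:
  size 1 → [6]=1  [9]=1
  size 2 → [4,6]=1  [6,9]=2  [8,9]=1
  size 3 → [4,6,9]=3  [6,8,9]=3  [7,8,9]=1
  size 4 → [4,6,8,9]=6  [5,7,8,9]=1  [6,7,8,9]=4
  size 5 → [3,5,7,8,9]=1  [4,6,7,8,9]=10  [5,6,7,8,9]=5
  size 6 → [2,3,5,7,8,9]=1  [3,5,6,7,8,9]=6  [4,5,6,7,8,9]=15
  size 7 → [1,2,3,5,7,8,9]=1  [2,3,5,6,7,8,9]=7  [3,4,5,6,7,8,9]=21
  size 8 → [0,1,2,3,5,7,8,9]=1  [1,2,3,5,6,7,8,9]=8  [2,3,4,5,6,7,8,9]=28
  first=0(y) contributes 36
  first=4(x) contributes 9
|[w]| = 45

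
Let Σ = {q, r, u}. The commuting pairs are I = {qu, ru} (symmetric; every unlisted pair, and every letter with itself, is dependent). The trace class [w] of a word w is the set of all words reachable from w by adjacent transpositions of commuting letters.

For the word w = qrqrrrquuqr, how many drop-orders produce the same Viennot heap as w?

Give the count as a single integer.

0(q) covers ∅
1(r) covers 0:q
2(q) covers 1:r
3(r) covers 2:q
4(r) covers 3:r
5(r) covers 4:r
6(q) covers 5:r
7(u) covers ∅
8(u) covers 7:u
9(q) covers 6:q
10(r) covers 9:q
floor of heap: 0:q, 7:u
completions by unplaced set U, small U first (add the entries for U minus each lowest piece of U):
  |U|=1: {8}:1  {10}:1
  |U|=2: {7,8}:1  {8,10}:2  {9,10}:1
  |U|=3: {6,9,10}:1  {7,8,10}:3  {8,9,10}:3
  |U|=4: {5,6,9,10}:1  {6,8,9,10}:4  {7,8,9,10}:6
  |U|=5: {4,5,6,9,10}:1  {5,6,8,9,10}:5  {6,7,8,9,10}:10
  |U|=6: {3,4,5,6,9,10}:1  {4,5,6,8,9,10}:6  {5,6,7,8,9,10}:15
  |U|=7: {2,3,4,5,6,9,10}:1  {3,4,5,6,8,9,10}:7  {4,5,6,7,8,9,10}:21
  |U|=8: {1,2,3,4,5,6,9,10}:1  {2,3,4,5,6,8,9,10}:8  {3,4,5,6,7,8,9,10}:28
  |U|=9: {0,1,2,3,4,5,6,9,10}:1  {1,2,3,4,5,6,8,9,10}:9  {2,3,4,5,6,7,8,9,10}:36
  start at 0(q): 45
  start at 7(u): 10
sum over floor = 55

55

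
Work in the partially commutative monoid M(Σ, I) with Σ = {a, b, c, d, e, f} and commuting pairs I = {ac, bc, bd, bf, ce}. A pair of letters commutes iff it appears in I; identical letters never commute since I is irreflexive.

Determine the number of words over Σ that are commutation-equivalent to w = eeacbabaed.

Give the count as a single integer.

piece 0:e — minimal
piece 1:e rests on {0:e}
piece 2:a rests on {1:e}
piece 3:c — minimal
piece 4:b rests on {2:a}
piece 5:a rests on {4:b}
piece 6:b rests on {5:a}
piece 7:a rests on {6:b}
piece 8:e rests on {7:a}
piece 9:d rests on {3:c, 8:e}
minimal pieces: {0:e, 3:c}
ways to finish when only these pieces remain (= sum over removing one remaining piece with nothing left below it):
  1 left: {9}→1
  2 left: {3,9}→1  {8,9}→1
  3 left: {3,8,9}→2  {7,8,9}→1
  4 left: {3,7,8,9}→3  {6,7,8,9}→1
  5 left: {3,6,7,8,9}→4  {5,6,7,8,9}→1
  6 left: {3,5,6,7,8,9}→5  {4,5,6,7,8,9}→1
  7 left: {2,4,5,6,7,8,9}→1  {3,4,5,6,7,8,9}→6
  8 left: {1,2,4,5,6,7,8,9}→1  {2,3,4,5,6,7,8,9}→7
  placing 0:e first → 8 extensions
  placing 3:c first → 1 extensions
total linear extensions = 9

9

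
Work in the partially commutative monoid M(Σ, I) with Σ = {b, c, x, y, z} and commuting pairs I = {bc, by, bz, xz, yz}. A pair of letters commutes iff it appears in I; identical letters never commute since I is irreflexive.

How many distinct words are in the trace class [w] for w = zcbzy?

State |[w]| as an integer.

0(z) covers ∅
1(c) covers 0:z
2(b) covers ∅
3(z) covers 1:c
4(y) covers 1:c
floor of heap: 0:z, 2:b
completions by unplaced set U, small U first (add the entries for U minus each lowest piece of U):
  |U|=1: {2}:1  {3}:1  {4}:1
  |U|=2: {2,3}:2  {2,4}:2  {3,4}:2
  |U|=3: {1,3,4}:2  {2,3,4}:6
  start at 0(z): 8
  start at 2(b): 2
sum over floor = 10

10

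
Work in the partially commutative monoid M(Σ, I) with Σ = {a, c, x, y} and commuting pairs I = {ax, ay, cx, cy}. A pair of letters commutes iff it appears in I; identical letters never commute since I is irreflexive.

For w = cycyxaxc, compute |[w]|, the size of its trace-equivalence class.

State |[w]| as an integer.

drop 0:c onto floor
drop 1:y onto floor
drop 2:c onto {0:c}
drop 3:y onto {1:y}
drop 4:x onto {3:y}
drop 5:a onto {2:c}
drop 6:x onto {4:x}
drop 7:c onto {5:a}
ground layer = {0:c, 1:y}
drop-orders for the pieces not yet dropped (sum over which currently-grounded one goes next):
  1 to go: {6} 1  {7} 1
  2 to go: {4,6} 1  {5,7} 1  {6,7} 2
  3 to go: {2,5,7} 1  {3,4,6} 1  {4,6,7} 3  {5,6,7} 3
  4 to go: {0,2,5,7} 1  {1,3,4,6} 1  {2,5,6,7} 4  {3,4,6,7} 4  {4,5,6,7} 6
  5 to go: {0,2,5,6,7} 5  {1,3,4,6,7} 5  {2,4,5,6,7} 10  {3,4,5,6,7} 10
  6 to go: {0,2,4,5,6,7} 15  {1,3,4,5,6,7} 15  {2,3,4,5,6,7} 20
  if 0:c drops first: 35 orders
  if 1:y drops first: 35 orders
heap linearizations: 70

70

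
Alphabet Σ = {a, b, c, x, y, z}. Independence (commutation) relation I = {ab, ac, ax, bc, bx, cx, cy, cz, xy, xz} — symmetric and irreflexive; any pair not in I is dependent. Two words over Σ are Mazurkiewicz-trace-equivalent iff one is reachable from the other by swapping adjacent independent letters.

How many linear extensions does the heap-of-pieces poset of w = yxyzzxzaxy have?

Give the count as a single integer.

120

#0=y has no predecessor
#1=x has no predecessor
#2=y depends on [0:y]
#3=z depends on [2:y]
#4=z depends on [3:z]
#5=x depends on [1:x]
#6=z depends on [4:z]
#7=a depends on [6:z]
#8=x depends on [5:x]
#9=y depends on [7:a]
sources: [0:y, 1:x]
N(rest) = Σ N(rest − s) over sources s of rest; N(one piece) = 1:
  size 1 → [8]=1  [9]=1
  size 2 → [5,8]=1  [7,9]=1  [8,9]=2
  size 3 → [1,5,8]=1  [5,8,9]=3  [6,7,9]=1  [7,8,9]=3
  size 4 → [1,5,8,9]=4  [4,6,7,9]=1  [5,7,8,9]=6  [6,7,8,9]=4
  size 5 → [1,5,7,8,9]=10  [3,4,6,7,9]=1  [4,6,7,8,9]=5  [5,6,7,8,9]=10
  size 6 → [1,5,6,7,8,9]=20  [2,3,4,6,7,9]=1  [3,4,6,7,8,9]=6  [4,5,6,7,8,9]=15
  size 7 → [0,2,3,4,6,7,9]=1  [1,4,5,6,7,8,9]=35  [2,3,4,6,7,8,9]=7  [3,4,5,6,7,8,9]=21
  size 8 → [0,2,3,4,6,7,8,9]=8  [1,3,4,5,6,7,8,9]=56  [2,3,4,5,6,7,8,9]=28
  first=0(y) contributes 84
  first=1(x) contributes 36
|[w]| = 120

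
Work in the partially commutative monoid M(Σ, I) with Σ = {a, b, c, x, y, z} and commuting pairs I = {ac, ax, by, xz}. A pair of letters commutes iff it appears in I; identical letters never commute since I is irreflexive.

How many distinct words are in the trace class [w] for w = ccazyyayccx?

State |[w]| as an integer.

#0=c has no predecessor
#1=c depends on [0:c]
#2=a has no predecessor
#3=z depends on [1:c, 2:a]
#4=y depends on [3:z]
#5=y depends on [4:y]
#6=a depends on [5:y]
#7=y depends on [6:a]
#8=c depends on [7:y]
#9=c depends on [8:c]
#10=x depends on [9:c]
sources: [0:c, 2:a]
N(rest) = Σ N(rest − s) over sources s of rest; N(one piece) = 1:
  size 1 → [10]=1
  size 2 → [9,10]=1
  size 3 → [8,9,10]=1
  size 4 → [7,8,9,10]=1
  size 5 → [6,7,8,9,10]=1
  size 6 → [5,6,7,8,9,10]=1
  size 7 → [4,5,6,7,8,9,10]=1
  size 8 → [3,4,5,6,7,8,9,10]=1
  size 9 → [1,3,4,5,6,7,8,9,10]=1  [2,3,4,5,6,7,8,9,10]=1
  first=0(c) contributes 2
  first=2(a) contributes 1
|[w]| = 3

3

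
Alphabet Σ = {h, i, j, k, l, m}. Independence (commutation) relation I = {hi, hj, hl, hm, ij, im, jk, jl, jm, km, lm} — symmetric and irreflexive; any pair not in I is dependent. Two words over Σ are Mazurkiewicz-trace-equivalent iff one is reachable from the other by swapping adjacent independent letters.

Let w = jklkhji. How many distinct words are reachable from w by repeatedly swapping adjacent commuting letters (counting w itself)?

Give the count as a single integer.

42

#0=j has no predecessor
#1=k has no predecessor
#2=l depends on [1:k]
#3=k depends on [2:l]
#4=h depends on [3:k]
#5=j depends on [0:j]
#6=i depends on [3:k]
sources: [0:j, 1:k]
N(rest) = Σ N(rest − s) over sources s of rest; N(one piece) = 1:
  size 1 → [4]=1  [5]=1  [6]=1
  size 2 → [0,5]=1  [4,5]=2  [4,6]=2  [5,6]=2
  size 3 → [0,4,5]=3  [0,5,6]=3  [3,4,6]=2  [4,5,6]=6
  size 4 → [0,4,5,6]=12  [2,3,4,6]=2  [3,4,5,6]=8
  size 5 → [0,3,4,5,6]=20  [1,2,3,4,6]=2  [2,3,4,5,6]=10
  first=0(j) contributes 12
  first=1(k) contributes 30
|[w]| = 42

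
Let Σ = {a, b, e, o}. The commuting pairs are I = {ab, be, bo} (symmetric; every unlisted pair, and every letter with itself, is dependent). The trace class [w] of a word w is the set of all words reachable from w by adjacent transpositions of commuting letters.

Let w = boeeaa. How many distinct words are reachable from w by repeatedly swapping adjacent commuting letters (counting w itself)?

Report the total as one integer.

#0=b has no predecessor
#1=o has no predecessor
#2=e depends on [1:o]
#3=e depends on [2:e]
#4=a depends on [3:e]
#5=a depends on [4:a]
sources: [0:b, 1:o]
N(rest) = Σ N(rest − s) over sources s of rest; N(one piece) = 1:
  size 1 → [0]=1  [5]=1
  size 2 → [0,5]=2  [4,5]=1
  size 3 → [0,4,5]=3  [3,4,5]=1
  size 4 → [0,3,4,5]=4  [2,3,4,5]=1
  first=0(b) contributes 1
  first=1(o) contributes 5
|[w]| = 6

6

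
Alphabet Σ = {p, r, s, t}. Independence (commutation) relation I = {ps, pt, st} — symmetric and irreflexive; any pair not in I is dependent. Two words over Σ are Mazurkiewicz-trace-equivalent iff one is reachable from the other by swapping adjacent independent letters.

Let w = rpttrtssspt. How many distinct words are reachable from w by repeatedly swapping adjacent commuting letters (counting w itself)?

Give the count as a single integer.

180

0(r) covers ∅
1(p) covers 0:r
2(t) covers 0:r
3(t) covers 2:t
4(r) covers 1:p, 3:t
5(t) covers 4:r
6(s) covers 4:r
7(s) covers 6:s
8(s) covers 7:s
9(p) covers 4:r
10(t) covers 5:t
floor of heap: 0:r
completions by unplaced set U, small U first (add the entries for U minus each lowest piece of U):
  |U|=1: {8}:1  {9}:1  {10}:1
  |U|=2: {5,10}:1  {7,8}:1  {8,9}:2  {8,10}:2  {9,10}:2
  |U|=3: {5,8,10}:3  {5,9,10}:3  {6,7,8}:1  {7,8,9}:3  {7,8,10}:3  {8,9,10}:6
  |U|=4: {5,7,8,10}:6  {5,8,9,10}:12  {6,7,8,9}:4  {6,7,8,10}:4  {7,8,9,10}:12
  |U|=5: {5,6,7,8,10}:10  {5,7,8,9,10}:30  {6,7,8,9,10}:20
  |U|=6: {5,6,7,8,9,10}:60
  |U|=7: {4,5,6,7,8,9,10}:60
  |U|=8: {1,4,5,6,7,8,9,10}:60  {3,4,5,6,7,8,9,10}:60
  |U|=9: {1,3,4,5,6,7,8,9,10}:120  {2,3,4,5,6,7,8,9,10}:60
  start at 0(r): 180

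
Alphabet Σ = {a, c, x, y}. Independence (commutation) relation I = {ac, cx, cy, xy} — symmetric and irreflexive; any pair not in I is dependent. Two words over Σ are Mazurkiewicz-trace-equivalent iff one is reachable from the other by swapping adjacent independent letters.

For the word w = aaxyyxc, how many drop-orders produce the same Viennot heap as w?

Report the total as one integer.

0(a) covers ∅
1(a) covers 0:a
2(x) covers 1:a
3(y) covers 1:a
4(y) covers 3:y
5(x) covers 2:x
6(c) covers ∅
floor of heap: 0:a, 6:c
completions by unplaced set U, small U first (add the entries for U minus each lowest piece of U):
  |U|=1: {4}:1  {5}:1  {6}:1
  |U|=2: {2,5}:1  {3,4}:1  {4,5}:2  {4,6}:2  {5,6}:2
  |U|=3: {2,4,5}:3  {2,5,6}:3  {3,4,5}:3  {3,4,6}:3  {4,5,6}:6
  |U|=4: {2,3,4,5}:6  {2,4,5,6}:12  {3,4,5,6}:12
  |U|=5: {1,2,3,4,5}:6  {2,3,4,5,6}:30
  start at 0(a): 36
  start at 6(c): 6
sum over floor = 42

42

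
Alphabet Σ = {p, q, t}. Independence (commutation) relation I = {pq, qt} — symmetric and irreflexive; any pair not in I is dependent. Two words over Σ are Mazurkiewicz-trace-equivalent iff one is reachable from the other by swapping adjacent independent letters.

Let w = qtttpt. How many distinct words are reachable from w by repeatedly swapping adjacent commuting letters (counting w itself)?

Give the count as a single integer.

piece 0:q — minimal
piece 1:t — minimal
piece 2:t rests on {1:t}
piece 3:t rests on {2:t}
piece 4:p rests on {3:t}
piece 5:t rests on {4:p}
minimal pieces: {0:q, 1:t}
ways to finish when only these pieces remain (= sum over removing one remaining piece with nothing left below it):
  1 left: {0}→1  {5}→1
  2 left: {0,5}→2  {4,5}→1
  3 left: {0,4,5}→3  {3,4,5}→1
  4 left: {0,3,4,5}→4  {2,3,4,5}→1
  placing 0:q first → 1 extensions
  placing 1:t first → 5 extensions
total linear extensions = 6

6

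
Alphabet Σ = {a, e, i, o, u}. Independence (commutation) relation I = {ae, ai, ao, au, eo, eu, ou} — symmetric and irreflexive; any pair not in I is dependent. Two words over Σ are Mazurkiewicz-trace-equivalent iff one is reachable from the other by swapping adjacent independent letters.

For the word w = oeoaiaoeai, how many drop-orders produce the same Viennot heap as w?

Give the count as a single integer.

piece 0:o — minimal
piece 1:e — minimal
piece 2:o rests on {0:o}
piece 3:a — minimal
piece 4:i rests on {1:e, 2:o}
piece 5:a rests on {3:a}
piece 6:o rests on {4:i}
piece 7:e rests on {4:i}
piece 8:a rests on {5:a}
piece 9:i rests on {6:o, 7:e}
minimal pieces: {0:o, 1:e, 3:a}
ways to finish when only these pieces remain (= sum over removing one remaining piece with nothing left below it):
  1 left: {8}→1  {9}→1
  2 left: {5,8}→1  {6,9}→1  {7,9}→1  {8,9}→2
  3 left: {3,5,8}→1  {5,8,9}→3  {6,7,9}→2  {6,8,9}→3  {7,8,9}→3
  4 left: {3,5,8,9}→4  {4,6,7,9}→2  {5,6,8,9}→6  {5,7,8,9}→6  {6,7,8,9}→8
  5 left: {1,4,6,7,9}→2  {2,4,6,7,9}→2  {3,5,6,8,9}→10  {3,5,7,8,9}→10  {4,6,7,8,9}→10  {5,6,7,8,9}→20
  6 left: {0,2,4,6,7,9}→2  {1,2,4,6,7,9}→4  {1,4,6,7,8,9}→12  {2,4,6,7,8,9}→12  {3,5,6,7,8,9}→40  {4,5,6,7,8,9}→30
  7 left: {0,1,2,4,6,7,9}→6  {0,2,4,6,7,8,9}→14  {1,2,4,6,7,8,9}→28  {1,4,5,6,7,8,9}→42  {2,4,5,6,7,8,9}→42  {3,4,5,6,7,8,9}→70
  8 left: {0,1,2,4,6,7,8,9}→48  {0,2,4,5,6,7,8,9}→56  {1,2,4,5,6,7,8,9}→112  {1,3,4,5,6,7,8,9}→112  {2,3,4,5,6,7,8,9}→112
  placing 0:o first → 336 extensions
  placing 1:e first → 168 extensions
  placing 3:a first → 216 extensions
total linear extensions = 720

720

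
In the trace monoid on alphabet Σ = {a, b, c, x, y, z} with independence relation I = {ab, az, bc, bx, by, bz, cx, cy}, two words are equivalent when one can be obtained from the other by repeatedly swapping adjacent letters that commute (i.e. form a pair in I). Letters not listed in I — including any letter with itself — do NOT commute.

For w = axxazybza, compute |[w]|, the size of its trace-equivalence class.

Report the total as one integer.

#0=a has no predecessor
#1=x depends on [0:a]
#2=x depends on [1:x]
#3=a depends on [2:x]
#4=z depends on [2:x]
#5=y depends on [3:a, 4:z]
#6=b has no predecessor
#7=z depends on [5:y]
#8=a depends on [5:y]
sources: [0:a, 6:b]
N(rest) = Σ N(rest − s) over sources s of rest; N(one piece) = 1:
  size 1 → [6]=1  [7]=1  [8]=1
  size 2 → [6,7]=2  [6,8]=2  [7,8]=2
  size 3 → [5,7,8]=2  [6,7,8]=6
  size 4 → [3,5,7,8]=2  [4,5,7,8]=2  [5,6,7,8]=8
  size 5 → [3,4,5,7,8]=4  [3,5,6,7,8]=10  [4,5,6,7,8]=10
  size 6 → [2,3,4,5,7,8]=4  [3,4,5,6,7,8]=24
  size 7 → [1,2,3,4,5,7,8]=4  [2,3,4,5,6,7,8]=28
  first=0(a) contributes 32
  first=6(b) contributes 4
|[w]| = 36

36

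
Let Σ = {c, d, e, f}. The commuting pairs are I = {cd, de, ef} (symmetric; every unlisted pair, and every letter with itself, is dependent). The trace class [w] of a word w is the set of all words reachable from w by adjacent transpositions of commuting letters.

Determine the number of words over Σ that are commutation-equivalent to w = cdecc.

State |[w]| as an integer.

5

drop 0:c onto floor
drop 1:d onto floor
drop 2:e onto {0:c}
drop 3:c onto {2:e}
drop 4:c onto {3:c}
ground layer = {0:c, 1:d}
drop-orders for the pieces not yet dropped (sum over which currently-grounded one goes next):
  1 to go: {1} 1  {4} 1
  2 to go: {1,4} 2  {3,4} 1
  3 to go: {1,3,4} 3  {2,3,4} 1
  if 0:c drops first: 4 orders
  if 1:d drops first: 1 orders
heap linearizations: 5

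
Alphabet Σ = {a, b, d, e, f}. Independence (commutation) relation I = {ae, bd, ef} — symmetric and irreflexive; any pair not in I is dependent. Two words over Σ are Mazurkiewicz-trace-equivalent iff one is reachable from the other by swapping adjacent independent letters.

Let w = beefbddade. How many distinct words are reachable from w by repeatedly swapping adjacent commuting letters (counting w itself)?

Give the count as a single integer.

9

drop 0:b onto floor
drop 1:e onto {0:b}
drop 2:e onto {1:e}
drop 3:f onto {0:b}
drop 4:b onto {2:e, 3:f}
drop 5:d onto {2:e, 3:f}
drop 6:d onto {5:d}
drop 7:a onto {4:b, 6:d}
drop 8:d onto {7:a}
drop 9:e onto {8:d}
ground layer = {0:b}
drop-orders for the pieces not yet dropped (sum over which currently-grounded one goes next):
  1 to go: {9} 1
  2 to go: {8,9} 1
  3 to go: {7,8,9} 1
  4 to go: {4,7,8,9} 1  {6,7,8,9} 1
  5 to go: {4,6,7,8,9} 2  {5,6,7,8,9} 1
  6 to go: {4,5,6,7,8,9} 3
  7 to go: {2,4,5,6,7,8,9} 3  {3,4,5,6,7,8,9} 3
  8 to go: {1,2,4,5,6,7,8,9} 3  {2,3,4,5,6,7,8,9} 6
  if 0:b drops first: 9 orders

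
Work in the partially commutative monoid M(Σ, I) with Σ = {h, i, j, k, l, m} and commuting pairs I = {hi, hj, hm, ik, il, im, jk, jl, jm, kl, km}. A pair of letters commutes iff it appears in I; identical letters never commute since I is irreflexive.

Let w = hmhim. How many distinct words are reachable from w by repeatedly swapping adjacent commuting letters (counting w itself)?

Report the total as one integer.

piece 0:h — minimal
piece 1:m — minimal
piece 2:h rests on {0:h}
piece 3:i — minimal
piece 4:m rests on {1:m}
minimal pieces: {0:h, 1:m, 3:i}
ways to finish when only these pieces remain (= sum over removing one remaining piece with nothing left below it):
  1 left: {2}→1  {3}→1  {4}→1
  2 left: {0,2}→1  {1,4}→1  {2,3}→2  {2,4}→2  {3,4}→2
  3 left: {0,2,3}→3  {0,2,4}→3  {1,2,4}→3  {1,3,4}→3  {2,3,4}→6
  placing 0:h first → 12 extensions
  placing 1:m first → 12 extensions
  placing 3:i first → 6 extensions
total linear extensions = 30

30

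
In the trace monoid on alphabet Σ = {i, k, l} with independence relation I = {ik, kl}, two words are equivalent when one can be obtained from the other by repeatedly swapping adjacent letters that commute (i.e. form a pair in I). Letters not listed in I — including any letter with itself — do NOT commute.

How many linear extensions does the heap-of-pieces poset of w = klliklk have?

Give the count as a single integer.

35

piece 0:k — minimal
piece 1:l — minimal
piece 2:l rests on {1:l}
piece 3:i rests on {2:l}
piece 4:k rests on {0:k}
piece 5:l rests on {3:i}
piece 6:k rests on {4:k}
minimal pieces: {0:k, 1:l}
ways to finish when only these pieces remain (= sum over removing one remaining piece with nothing left below it):
  1 left: {5}→1  {6}→1
  2 left: {3,5}→1  {4,6}→1  {5,6}→2
  3 left: {0,4,6}→1  {2,3,5}→1  {3,5,6}→3  {4,5,6}→3
  4 left: {0,4,5,6}→4  {1,2,3,5}→1  {2,3,5,6}→4  {3,4,5,6}→6
  5 left: {0,3,4,5,6}→10  {1,2,3,5,6}→5  {2,3,4,5,6}→10
  placing 0:k first → 15 extensions
  placing 1:l first → 20 extensions
total linear extensions = 35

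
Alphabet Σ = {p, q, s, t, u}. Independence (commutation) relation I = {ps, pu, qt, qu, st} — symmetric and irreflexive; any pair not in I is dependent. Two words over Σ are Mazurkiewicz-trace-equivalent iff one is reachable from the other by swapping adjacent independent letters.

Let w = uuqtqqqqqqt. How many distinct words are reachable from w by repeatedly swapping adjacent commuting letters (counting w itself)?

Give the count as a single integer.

330

#0=u has no predecessor
#1=u depends on [0:u]
#2=q has no predecessor
#3=t depends on [1:u]
#4=q depends on [2:q]
#5=q depends on [4:q]
#6=q depends on [5:q]
#7=q depends on [6:q]
#8=q depends on [7:q]
#9=q depends on [8:q]
#10=t depends on [3:t]
sources: [0:u, 2:q]
N(rest) = Σ N(rest − s) over sources s of rest; N(one piece) = 1:
  size 1 → [9]=1  [10]=1
  size 2 → [3,10]=1  [8,9]=1  [9,10]=2
  size 3 → [1,3,10]=1  [3,9,10]=3  [7,8,9]=1  [8,9,10]=3
  size 4 → [0,1,3,10]=1  [1,3,9,10]=4  [3,8,9,10]=6  [6,7,8,9]=1  [7,8,9,10]=4
  size 5 → [0,1,3,9,10]=5  [1,3,8,9,10]=10  [3,7,8,9,10]=10  [5,6,7,8,9]=1  [6,7,8,9,10]=5
  size 6 → [0,1,3,8,9,10]=15  [1,3,7,8,9,10]=20  [3,6,7,8,9,10]=15  [4,5,6,7,8,9]=1  [5,6,7,8,9,10]=6
  size 7 → [0,1,3,7,8,9,10]=35  [1,3,6,7,8,9,10]=35  [2,4,5,6,7,8,9]=1  [3,5,6,7,8,9,10]=21  [4,5,6,7,8,9,10]=7
  size 8 → [0,1,3,6,7,8,9,10]=70  [1,3,5,6,7,8,9,10]=56  [2,4,5,6,7,8,9,10]=8  [3,4,5,6,7,8,9,10]=28
  size 9 → [0,1,3,5,6,7,8,9,10]=126  [1,3,4,5,6,7,8,9,10]=84  [2,3,4,5,6,7,8,9,10]=36
  first=0(u) contributes 120
  first=2(q) contributes 210
|[w]| = 330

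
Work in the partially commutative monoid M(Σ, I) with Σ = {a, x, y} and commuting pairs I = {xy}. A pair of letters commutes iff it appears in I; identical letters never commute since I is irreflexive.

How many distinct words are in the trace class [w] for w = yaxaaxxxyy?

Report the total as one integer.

10

0(y) covers ∅
1(a) covers 0:y
2(x) covers 1:a
3(a) covers 2:x
4(a) covers 3:a
5(x) covers 4:a
6(x) covers 5:x
7(x) covers 6:x
8(y) covers 4:a
9(y) covers 8:y
floor of heap: 0:y
completions by unplaced set U, small U first (add the entries for U minus each lowest piece of U):
  |U|=1: {7}:1  {9}:1
  |U|=2: {6,7}:1  {7,9}:2  {8,9}:1
  |U|=3: {5,6,7}:1  {6,7,9}:3  {7,8,9}:3
  |U|=4: {5,6,7,9}:4  {6,7,8,9}:6
  |U|=5: {5,6,7,8,9}:10
  |U|=6: {4,5,6,7,8,9}:10
  |U|=7: {3,4,5,6,7,8,9}:10
  |U|=8: {2,3,4,5,6,7,8,9}:10
  start at 0(y): 10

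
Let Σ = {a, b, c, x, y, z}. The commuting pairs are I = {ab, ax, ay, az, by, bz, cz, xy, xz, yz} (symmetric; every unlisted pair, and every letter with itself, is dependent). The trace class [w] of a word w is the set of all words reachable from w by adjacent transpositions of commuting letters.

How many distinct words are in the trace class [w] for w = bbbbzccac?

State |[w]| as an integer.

#0=b has no predecessor
#1=b depends on [0:b]
#2=b depends on [1:b]
#3=b depends on [2:b]
#4=z has no predecessor
#5=c depends on [3:b]
#6=c depends on [5:c]
#7=a depends on [6:c]
#8=c depends on [7:a]
sources: [0:b, 4:z]
N(rest) = Σ N(rest − s) over sources s of rest; N(one piece) = 1:
  size 1 → [4]=1  [8]=1
  size 2 → [4,8]=2  [7,8]=1
  size 3 → [4,7,8]=3  [6,7,8]=1
  size 4 → [4,6,7,8]=4  [5,6,7,8]=1
  size 5 → [3,5,6,7,8]=1  [4,5,6,7,8]=5
  size 6 → [2,3,5,6,7,8]=1  [3,4,5,6,7,8]=6
  size 7 → [1,2,3,5,6,7,8]=1  [2,3,4,5,6,7,8]=7
  first=0(b) contributes 8
  first=4(z) contributes 1
|[w]| = 9

9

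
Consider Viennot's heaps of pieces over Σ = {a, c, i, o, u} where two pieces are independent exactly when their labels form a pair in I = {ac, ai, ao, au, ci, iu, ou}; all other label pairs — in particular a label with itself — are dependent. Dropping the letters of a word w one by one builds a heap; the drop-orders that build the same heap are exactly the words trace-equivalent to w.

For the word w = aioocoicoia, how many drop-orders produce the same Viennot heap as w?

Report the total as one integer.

110

piece 0:a — minimal
piece 1:i — minimal
piece 2:o rests on {1:i}
piece 3:o rests on {2:o}
piece 4:c rests on {3:o}
piece 5:o rests on {4:c}
piece 6:i rests on {5:o}
piece 7:c rests on {5:o}
piece 8:o rests on {6:i, 7:c}
piece 9:i rests on {8:o}
piece 10:a rests on {0:a}
minimal pieces: {0:a, 1:i}
ways to finish when only these pieces remain (= sum over removing one remaining piece with nothing left below it):
  1 left: {9}→1  {10}→1
  2 left: {0,10}→1  {8,9}→1  {9,10}→2
  3 left: {0,9,10}→3  {6,8,9}→1  {7,8,9}→1  {8,9,10}→3
  4 left: {0,8,9,10}→6  {6,7,8,9}→2  {6,8,9,10}→4  {7,8,9,10}→4
  5 left: {0,6,8,9,10}→10  {0,7,8,9,10}→10  {5,6,7,8,9}→2  {6,7,8,9,10}→10
  6 left: {0,6,7,8,9,10}→30  {4,5,6,7,8,9}→2  {5,6,7,8,9,10}→12
  7 left: {0,5,6,7,8,9,10}→42  {3,4,5,6,7,8,9}→2  {4,5,6,7,8,9,10}→14
  8 left: {0,4,5,6,7,8,9,10}→56  {2,3,4,5,6,7,8,9}→2  {3,4,5,6,7,8,9,10}→16
  9 left: {0,3,4,5,6,7,8,9,10}→72  {1,2,3,4,5,6,7,8,9}→2  {2,3,4,5,6,7,8,9,10}→18
  placing 0:a first → 20 extensions
  placing 1:i first → 90 extensions
total linear extensions = 110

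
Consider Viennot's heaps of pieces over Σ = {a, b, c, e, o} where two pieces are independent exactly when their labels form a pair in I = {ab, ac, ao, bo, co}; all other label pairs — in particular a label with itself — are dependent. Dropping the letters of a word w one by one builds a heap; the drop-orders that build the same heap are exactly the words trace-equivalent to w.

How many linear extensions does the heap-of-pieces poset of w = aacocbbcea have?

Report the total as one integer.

168

drop 0:a onto floor
drop 1:a onto {0:a}
drop 2:c onto floor
drop 3:o onto floor
drop 4:c onto {2:c}
drop 5:b onto {4:c}
drop 6:b onto {5:b}
drop 7:c onto {6:b}
drop 8:e onto {1:a, 3:o, 7:c}
drop 9:a onto {8:e}
ground layer = {0:a, 2:c, 3:o}
drop-orders for the pieces not yet dropped (sum over which currently-grounded one goes next):
  1 to go: {9} 1
  2 to go: {8,9} 1
  3 to go: {1,8,9} 1  {3,8,9} 1  {7,8,9} 1
  4 to go: {0,1,8,9} 1  {1,3,8,9} 2  {1,7,8,9} 2  {3,7,8,9} 2  {6,7,8,9} 1
  5 to go: {0,1,3,8,9} 3  {0,1,7,8,9} 3  {1,3,7,8,9} 6  {1,6,7,8,9} 3  {3,6,7,8,9} 3  {5,6,7,8,9} 1
  6 to go: {0,1,3,7,8,9} 12  {0,1,6,7,8,9} 6  {1,3,6,7,8,9} 12  {1,5,6,7,8,9} 4  {3,5,6,7,8,9} 4  {4,5,6,7,8,9} 1
  7 to go: {0,1,3,6,7,8,9} 30  {0,1,5,6,7,8,9} 10  {1,3,5,6,7,8,9} 20  {1,4,5,6,7,8,9} 5  {2,4,5,6,7,8,9} 1  {3,4,5,6,7,8,9} 5
  8 to go: {0,1,3,5,6,7,8,9} 60  {0,1,4,5,6,7,8,9} 15  {1,2,4,5,6,7,8,9} 6  {1,3,4,5,6,7,8,9} 30  {2,3,4,5,6,7,8,9} 6
  if 0:a drops first: 42 orders
  if 2:c drops first: 105 orders
  if 3:o drops first: 21 orders
heap linearizations: 168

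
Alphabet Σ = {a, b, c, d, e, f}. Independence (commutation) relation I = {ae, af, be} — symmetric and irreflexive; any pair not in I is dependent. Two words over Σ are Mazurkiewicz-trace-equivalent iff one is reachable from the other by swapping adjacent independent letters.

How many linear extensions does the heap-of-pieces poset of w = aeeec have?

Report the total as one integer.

#0=a has no predecessor
#1=e has no predecessor
#2=e depends on [1:e]
#3=e depends on [2:e]
#4=c depends on [0:a, 3:e]
sources: [0:a, 1:e]
N(rest) = Σ N(rest − s) over sources s of rest; N(one piece) = 1:
  size 1 → [4]=1
  size 2 → [0,4]=1  [3,4]=1
  size 3 → [0,3,4]=2  [2,3,4]=1
  first=0(a) contributes 1
  first=1(e) contributes 3
|[w]| = 4

4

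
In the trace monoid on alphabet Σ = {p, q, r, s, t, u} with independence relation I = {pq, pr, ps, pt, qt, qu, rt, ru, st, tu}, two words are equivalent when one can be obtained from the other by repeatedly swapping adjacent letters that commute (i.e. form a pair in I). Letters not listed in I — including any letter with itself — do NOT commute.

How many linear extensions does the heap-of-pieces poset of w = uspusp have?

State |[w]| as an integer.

drop 0:u onto floor
drop 1:s onto {0:u}
drop 2:p onto {0:u}
drop 3:u onto {1:s, 2:p}
drop 4:s onto {3:u}
drop 5:p onto {3:u}
ground layer = {0:u}
drop-orders for the pieces not yet dropped (sum over which currently-grounded one goes next):
  1 to go: {4} 1  {5} 1
  2 to go: {4,5} 2
  3 to go: {3,4,5} 2
  4 to go: {1,3,4,5} 2  {2,3,4,5} 2
  if 0:u drops first: 4 orders

4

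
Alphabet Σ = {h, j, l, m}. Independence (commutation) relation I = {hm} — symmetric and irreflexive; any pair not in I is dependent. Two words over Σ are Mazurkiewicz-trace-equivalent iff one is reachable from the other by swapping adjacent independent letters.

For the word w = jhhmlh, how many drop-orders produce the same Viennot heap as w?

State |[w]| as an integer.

drop 0:j onto floor
drop 1:h onto {0:j}
drop 2:h onto {1:h}
drop 3:m onto {0:j}
drop 4:l onto {2:h, 3:m}
drop 5:h onto {4:l}
ground layer = {0:j}
drop-orders for the pieces not yet dropped (sum over which currently-grounded one goes next):
  1 to go: {5} 1
  2 to go: {4,5} 1
  3 to go: {2,4,5} 1  {3,4,5} 1
  4 to go: {1,2,4,5} 1  {2,3,4,5} 2
  if 0:j drops first: 3 orders

3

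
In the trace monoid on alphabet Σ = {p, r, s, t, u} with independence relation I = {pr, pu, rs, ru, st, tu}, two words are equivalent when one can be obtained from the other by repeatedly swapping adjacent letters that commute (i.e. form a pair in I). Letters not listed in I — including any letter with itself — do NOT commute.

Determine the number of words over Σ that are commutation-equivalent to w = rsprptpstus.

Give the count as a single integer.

0(r) covers ∅
1(s) covers ∅
2(p) covers 1:s
3(r) covers 0:r
4(p) covers 2:p
5(t) covers 3:r, 4:p
6(p) covers 5:t
7(s) covers 6:p
8(t) covers 6:p
9(u) covers 7:s
10(s) covers 9:u
floor of heap: 0:r, 1:s
completions by unplaced set U, small U first (add the entries for U minus each lowest piece of U):
  |U|=1: {8}:1  {10}:1
  |U|=2: {8,10}:2  {9,10}:1
  |U|=3: {7,9,10}:1  {8,9,10}:3
  |U|=4: {7,8,9,10}:4
  |U|=5: {6,7,8,9,10}:4
  |U|=6: {5,6,7,8,9,10}:4
  |U|=7: {3,5,6,7,8,9,10}:4  {4,5,6,7,8,9,10}:4
  |U|=8: {0,3,5,6,7,8,9,10}:4  {2,4,5,6,7,8,9,10}:4  {3,4,5,6,7,8,9,10}:8
  |U|=9: {0,3,4,5,6,7,8,9,10}:12  {1,2,4,5,6,7,8,9,10}:4  {2,3,4,5,6,7,8,9,10}:12
  start at 0(r): 16
  start at 1(s): 24
sum over floor = 40

40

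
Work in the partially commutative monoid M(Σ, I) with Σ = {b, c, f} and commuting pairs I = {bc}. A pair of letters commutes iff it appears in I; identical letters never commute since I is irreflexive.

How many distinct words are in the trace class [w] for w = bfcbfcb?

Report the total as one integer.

drop 0:b onto floor
drop 1:f onto {0:b}
drop 2:c onto {1:f}
drop 3:b onto {1:f}
drop 4:f onto {2:c, 3:b}
drop 5:c onto {4:f}
drop 6:b onto {4:f}
ground layer = {0:b}
drop-orders for the pieces not yet dropped (sum over which currently-grounded one goes next):
  1 to go: {5} 1  {6} 1
  2 to go: {5,6} 2
  3 to go: {4,5,6} 2
  4 to go: {2,4,5,6} 2  {3,4,5,6} 2
  5 to go: {2,3,4,5,6} 4
  if 0:b drops first: 4 orders

4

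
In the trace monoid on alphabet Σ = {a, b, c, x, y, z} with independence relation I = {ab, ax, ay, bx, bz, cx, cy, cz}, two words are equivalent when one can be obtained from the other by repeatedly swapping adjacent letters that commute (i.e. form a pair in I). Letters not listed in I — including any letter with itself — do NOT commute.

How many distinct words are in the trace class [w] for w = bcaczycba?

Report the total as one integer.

15

#0=b has no predecessor
#1=c depends on [0:b]
#2=a depends on [1:c]
#3=c depends on [2:a]
#4=z depends on [2:a]
#5=y depends on [4:z]
#6=c depends on [3:c]
#7=b depends on [5:y, 6:c]
#8=a depends on [4:z, 6:c]
sources: [0:b]
N(rest) = Σ N(rest − s) over sources s of rest; N(one piece) = 1:
  size 1 → [7]=1  [8]=1
  size 2 → [5,7]=1  [7,8]=2
  size 3 → [5,7,8]=3  [6,7,8]=2
  size 4 → [3,6,7,8]=2  [4,5,7,8]=3  [5,6,7,8]=5
  size 5 → [3,5,6,7,8]=7  [4,5,6,7,8]=8
  size 6 → [3,4,5,6,7,8]=15
  size 7 → [2,3,4,5,6,7,8]=15
  first=0(b) contributes 15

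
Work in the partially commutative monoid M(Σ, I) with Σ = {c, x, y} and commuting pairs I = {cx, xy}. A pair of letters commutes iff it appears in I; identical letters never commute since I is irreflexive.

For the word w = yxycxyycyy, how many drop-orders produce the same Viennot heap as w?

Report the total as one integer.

45

#0=y has no predecessor
#1=x has no predecessor
#2=y depends on [0:y]
#3=c depends on [2:y]
#4=x depends on [1:x]
#5=y depends on [3:c]
#6=y depends on [5:y]
#7=c depends on [6:y]
#8=y depends on [7:c]
#9=y depends on [8:y]
sources: [0:y, 1:x]
N(rest) = Σ N(rest − s) over sources s of rest; N(one piece) = 1:
  size 1 → [4]=1  [9]=1
  size 2 → [1,4]=1  [4,9]=2  [8,9]=1
  size 3 → [1,4,9]=3  [4,8,9]=3  [7,8,9]=1
  size 4 → [1,4,8,9]=6  [4,7,8,9]=4  [6,7,8,9]=1
  size 5 → [1,4,7,8,9]=10  [4,6,7,8,9]=5  [5,6,7,8,9]=1
  size 6 → [1,4,6,7,8,9]=15  [3,5,6,7,8,9]=1  [4,5,6,7,8,9]=6
  size 7 → [1,4,5,6,7,8,9]=21  [2,3,5,6,7,8,9]=1  [3,4,5,6,7,8,9]=7
  size 8 → [0,2,3,5,6,7,8,9]=1  [1,3,4,5,6,7,8,9]=28  [2,3,4,5,6,7,8,9]=8
  first=0(y) contributes 36
  first=1(x) contributes 9
|[w]| = 45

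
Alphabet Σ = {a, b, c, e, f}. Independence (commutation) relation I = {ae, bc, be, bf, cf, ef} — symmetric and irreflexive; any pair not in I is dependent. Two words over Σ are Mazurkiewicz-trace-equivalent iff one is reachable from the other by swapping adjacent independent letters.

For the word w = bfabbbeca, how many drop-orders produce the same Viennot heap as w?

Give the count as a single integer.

44

drop 0:b onto floor
drop 1:f onto floor
drop 2:a onto {0:b, 1:f}
drop 3:b onto {2:a}
drop 4:b onto {3:b}
drop 5:b onto {4:b}
drop 6:e onto floor
drop 7:c onto {2:a, 6:e}
drop 8:a onto {5:b, 7:c}
ground layer = {0:b, 1:f, 6:e}
drop-orders for the pieces not yet dropped (sum over which currently-grounded one goes next):
  1 to go: {8} 1
  2 to go: {5,8} 1  {7,8} 1
  3 to go: {4,5,8} 1  {5,7,8} 2  {6,7,8} 1
  4 to go: {3,4,5,8} 1  {4,5,7,8} 3  {5,6,7,8} 3
  5 to go: {3,4,5,7,8} 4  {4,5,6,7,8} 6
  6 to go: {2,3,4,5,7,8} 4  {3,4,5,6,7,8} 10
  7 to go: {0,2,3,4,5,7,8} 4  {1,2,3,4,5,7,8} 4  {2,3,4,5,6,7,8} 14
  if 0:b drops first: 18 orders
  if 1:f drops first: 18 orders
  if 6:e drops first: 8 orders
heap linearizations: 44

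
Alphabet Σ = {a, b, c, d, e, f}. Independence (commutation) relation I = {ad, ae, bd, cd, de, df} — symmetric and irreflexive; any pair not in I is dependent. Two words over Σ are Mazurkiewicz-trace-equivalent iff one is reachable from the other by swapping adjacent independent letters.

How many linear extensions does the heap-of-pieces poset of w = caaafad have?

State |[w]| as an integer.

7

0(c) covers ∅
1(a) covers 0:c
2(a) covers 1:a
3(a) covers 2:a
4(f) covers 3:a
5(a) covers 4:f
6(d) covers ∅
floor of heap: 0:c, 6:d
completions by unplaced set U, small U first (add the entries for U minus each lowest piece of U):
  |U|=1: {5}:1  {6}:1
  |U|=2: {4,5}:1  {5,6}:2
  |U|=3: {3,4,5}:1  {4,5,6}:3
  |U|=4: {2,3,4,5}:1  {3,4,5,6}:4
  |U|=5: {1,2,3,4,5}:1  {2,3,4,5,6}:5
  start at 0(c): 6
  start at 6(d): 1
sum over floor = 7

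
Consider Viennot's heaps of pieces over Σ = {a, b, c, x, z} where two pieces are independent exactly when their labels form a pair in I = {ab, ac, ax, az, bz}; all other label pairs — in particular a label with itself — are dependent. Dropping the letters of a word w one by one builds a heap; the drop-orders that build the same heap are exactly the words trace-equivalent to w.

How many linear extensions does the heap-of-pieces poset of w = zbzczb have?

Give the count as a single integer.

#0=z has no predecessor
#1=b has no predecessor
#2=z depends on [0:z]
#3=c depends on [1:b, 2:z]
#4=z depends on [3:c]
#5=b depends on [3:c]
sources: [0:z, 1:b]
N(rest) = Σ N(rest − s) over sources s of rest; N(one piece) = 1:
  size 1 → [4]=1  [5]=1
  size 2 → [4,5]=2
  size 3 → [3,4,5]=2
  size 4 → [1,3,4,5]=2  [2,3,4,5]=2
  first=0(z) contributes 4
  first=1(b) contributes 2
|[w]| = 6

6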